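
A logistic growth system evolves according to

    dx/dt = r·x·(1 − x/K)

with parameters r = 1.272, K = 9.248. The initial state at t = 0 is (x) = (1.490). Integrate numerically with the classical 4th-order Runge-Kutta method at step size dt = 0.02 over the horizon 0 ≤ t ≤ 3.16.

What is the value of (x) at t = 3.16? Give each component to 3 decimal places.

t=0.000: state=(1.490)
step 1 (dt=0.02): k1=(1.590), k2=(1.604), k3=(1.604), k4=(1.617); state += dt/6·(k1+2k2+2k3+k4)
t=0.020: state=(1.522)
t=0.040: state=(1.555)
t=0.060: state=(1.588)
continuing one RK4 step at a time; state shown every 10 steps (Δt=0.2):
t=0.200: state=(1.836)
t=0.400: state=(2.239)
t=0.600: state=(2.698)
t=0.800: state=(3.209)
t=1.000: state=(3.760)
t=1.200: state=(4.339)
t=1.400: state=(4.926)
t=1.600: state=(5.504)
t=1.800: state=(6.054)
t=2.000: state=(6.564)
t=2.200: state=(7.021)
t=2.400: state=(7.423)
t=2.600: state=(7.767)
t=2.800: state=(8.057)
t=3.000: state=(8.297)
t=3.160: state=(8.457)

(x) = (8.457)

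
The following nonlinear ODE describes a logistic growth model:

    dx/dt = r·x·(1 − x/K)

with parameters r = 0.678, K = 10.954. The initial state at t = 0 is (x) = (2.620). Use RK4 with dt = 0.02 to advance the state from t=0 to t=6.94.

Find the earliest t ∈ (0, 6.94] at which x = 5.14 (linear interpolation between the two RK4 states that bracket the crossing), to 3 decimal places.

t=0.000: state=(2.620)
step 1 (dt=0.02): k1=(1.351), k2=(1.356), k3=(1.356), k4=(1.361); state += dt/6·(k1+2k2+2k3+k4)
t=0.020: state=(2.647)
t=0.040: state=(2.674)
t=0.060: state=(2.702)
continuing one RK4 step at a time; state shown every 25 steps (Δt=0.5):
t=0.500: state=(3.354)
t=1.000: state=(4.189)
t=1.500: state=(5.094)
t=1.520: state=(5.131)
next step: t=1.540: state=(5.168) — x has crossed 5.14
linear interpolation between t=1.520 (5.13074) and t=1.540 (5.16774) → t≈1.525

t = 1.525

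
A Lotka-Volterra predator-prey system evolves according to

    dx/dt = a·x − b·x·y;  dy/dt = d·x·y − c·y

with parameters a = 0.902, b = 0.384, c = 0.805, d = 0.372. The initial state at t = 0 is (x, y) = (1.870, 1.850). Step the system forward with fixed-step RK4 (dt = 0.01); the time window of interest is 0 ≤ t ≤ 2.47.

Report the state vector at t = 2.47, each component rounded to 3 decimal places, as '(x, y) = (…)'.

(x, y) = (2.831, 2.309)

t=0.000: state=(1.870, 1.850)
step 1 (dt=0.01): k1=(0.358, -0.202), k2=(0.359, -0.201), k3=(0.359, -0.201), k4=(0.360, -0.200); state += dt/6·(k1+2k2+2k3+k4)
t=0.010: state=(1.874, 1.848)
t=0.020: state=(1.877, 1.846)
t=0.030: state=(1.881, 1.844)
continuing one RK4 step at a time; state shown every 10 steps (Δt=0.1):
t=0.100: state=(1.907, 1.831)
t=0.200: state=(1.946, 1.815)
t=0.300: state=(1.987, 1.802)
t=0.400: state=(2.029, 1.791)
t=0.500: state=(2.073, 1.784)
t=0.600: state=(2.119, 1.779)
t=0.700: state=(2.166, 1.778)
t=0.800: state=(2.214, 1.780)
t=0.900: state=(2.263, 1.785)
t=1.000: state=(2.312, 1.793)
t=1.100: state=(2.362, 1.804)
t=1.200: state=(2.411, 1.819)
t=1.300: state=(2.459, 1.838)
t=1.400: state=(2.507, 1.860)
t=1.500: state=(2.554, 1.885)
t=1.600: state=(2.598, 1.914)
t=1.700: state=(2.640, 1.947)
t=1.800: state=(2.679, 1.983)
t=1.900: state=(2.715, 2.023)
t=2.000: state=(2.747, 2.066)
t=2.100: state=(2.775, 2.113)
t=2.200: state=(2.797, 2.162)
t=2.300: state=(2.815, 2.214)
t=2.400: state=(2.826, 2.269)
t=2.470: state=(2.831, 2.309)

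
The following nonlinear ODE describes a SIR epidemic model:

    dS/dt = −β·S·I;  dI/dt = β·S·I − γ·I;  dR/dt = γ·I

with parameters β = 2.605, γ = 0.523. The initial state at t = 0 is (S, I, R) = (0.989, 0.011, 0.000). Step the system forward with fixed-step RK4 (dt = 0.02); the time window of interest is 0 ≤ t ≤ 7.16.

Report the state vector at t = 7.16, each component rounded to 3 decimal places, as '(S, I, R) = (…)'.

(S, I, R) = (0.011, 0.086, 0.903)

t=0.000: state=(0.989, 0.011, 0.000)
step 1 (dt=0.02): k1=(-0.028, 0.023, 0.006), k2=(-0.029, 0.023, 0.006), k3=(-0.029, 0.023, 0.006), k4=(-0.030, 0.024, 0.006); state += dt/6·(k1+2k2+2k3+k4)
t=0.020: state=(0.988, 0.011, 0.000)
t=0.040: state=(0.988, 0.012, 0.000)
t=0.060: state=(0.987, 0.012, 0.000)
continuing one RK4 step at a time; state shown every 25 steps (Δt=0.5):
t=0.500: state=(0.965, 0.030, 0.005)
t=1.000: state=(0.902, 0.079, 0.018)
t=1.500: state=(0.766, 0.183, 0.051)
t=2.000: state=(0.549, 0.333, 0.118)
t=2.500: state=(0.327, 0.451, 0.222)
t=3.000: state=(0.177, 0.478, 0.346)
t=3.500: state=(0.097, 0.437, 0.466)
t=4.000: state=(0.057, 0.371, 0.572)
t=4.500: state=(0.037, 0.303, 0.660)
t=5.000: state=(0.026, 0.243, 0.731)
t=5.500: state=(0.020, 0.193, 0.788)
t=6.000: state=(0.016, 0.152, 0.833)
t=6.500: state=(0.013, 0.119, 0.868)
t=7.000: state=(0.011, 0.093, 0.896)
t=7.160: state=(0.011, 0.086, 0.903)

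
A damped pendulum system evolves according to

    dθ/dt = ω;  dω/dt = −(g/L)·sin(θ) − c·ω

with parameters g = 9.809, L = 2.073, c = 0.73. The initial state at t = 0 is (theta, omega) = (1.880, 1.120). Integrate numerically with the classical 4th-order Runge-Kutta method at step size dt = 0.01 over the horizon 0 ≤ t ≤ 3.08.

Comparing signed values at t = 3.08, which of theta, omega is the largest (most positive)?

largest component: omega

t=0.000: state=(1.880, 1.120)
step 1 (dt=0.01): k1=(1.120, -5.325), k2=(1.093, -5.297), k3=(1.094, -5.298), k4=(1.067, -5.270); state += dt/6·(k1+2k2+2k3+k4)
t=0.010: state=(1.891, 1.067)
t=0.020: state=(1.901, 1.015)
t=0.030: state=(1.911, 0.963)
continuing one RK4 step at a time; state shown every 10 steps (Δt=0.1):
t=0.100: state=(1.966, 0.614)
t=0.200: state=(2.004, 0.154)
t=0.300: state=(1.998, -0.271)
t=0.400: state=(1.951, -0.671)
t=0.500: state=(1.864, -1.054)
t=0.600: state=(1.741, -1.423)
t=0.700: state=(1.580, -1.777)
t=0.800: state=(1.386, -2.106)
t=0.900: state=(1.161, -2.393)
t=1.000: state=(0.909, -2.616)
t=1.100: state=(0.640, -2.750)
t=1.200: state=(0.363, -2.775)
t=1.300: state=(0.089, -2.680)
t=1.400: state=(-0.169, -2.472)
t=1.500: state=(-0.402, -2.168)
t=1.600: state=(-0.600, -1.795)
t=1.700: state=(-0.759, -1.380)
t=1.800: state=(-0.876, -0.949)
t=1.900: state=(-0.949, -0.520)
t=2.000: state=(-0.980, -0.107)
t=2.100: state=(-0.972, 0.279)
t=2.200: state=(-0.926, 0.631)
t=2.300: state=(-0.847, 0.940)
t=2.400: state=(-0.739, 1.200)
t=2.500: state=(-0.609, 1.400)
t=2.600: state=(-0.462, 1.534)
t=2.700: state=(-0.304, 1.596)
t=2.800: state=(-0.145, 1.585)
t=2.900: state=(0.010, 1.503)
t=3.000: state=(0.154, 1.359)
t=3.080: state=(0.257, 1.207)
compare at T: theta=0.257, omega=1.207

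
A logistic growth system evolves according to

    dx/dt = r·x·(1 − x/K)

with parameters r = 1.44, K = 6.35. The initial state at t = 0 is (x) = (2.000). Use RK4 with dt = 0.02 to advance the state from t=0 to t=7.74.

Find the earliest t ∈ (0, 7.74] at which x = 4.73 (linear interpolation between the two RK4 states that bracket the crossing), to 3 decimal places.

t=0.000: state=(2.000)
step 1 (dt=0.02): k1=(1.973), k2=(1.983), k3=(1.983), k4=(1.994); state += dt/6·(k1+2k2+2k3+k4)
t=0.020: state=(2.040)
t=0.040: state=(2.080)
t=0.060: state=(2.120)
continuing one RK4 step at a time; state shown every 25 steps (Δt=0.5):
t=0.500: state=(3.084)
t=1.000: state=(4.191)
t=1.280: state=(4.724)
next step: t=1.300: state=(4.758) — x has crossed 4.73
linear interpolation between t=1.280 (4.72356) and t=1.300 (4.75816) → t≈1.284

t = 1.284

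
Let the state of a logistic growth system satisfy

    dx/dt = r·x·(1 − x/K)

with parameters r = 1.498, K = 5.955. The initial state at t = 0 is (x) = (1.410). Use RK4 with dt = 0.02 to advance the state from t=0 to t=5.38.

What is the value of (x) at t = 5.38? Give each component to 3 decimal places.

t=0.000: state=(1.410)
step 1 (dt=0.02): k1=(1.612), k2=(1.625), k3=(1.625), k4=(1.637); state += dt/6·(k1+2k2+2k3+k4)
t=0.020: state=(1.442)
t=0.040: state=(1.475)
t=0.060: state=(1.509)
continuing one RK4 step at a time; state shown every 10 steps (Δt=0.2):
t=0.200: state=(1.757)
t=0.400: state=(2.149)
t=0.600: state=(2.576)
t=0.800: state=(3.019)
t=1.000: state=(3.461)
t=1.200: state=(3.882)
t=1.400: state=(4.266)
t=1.600: state=(4.604)
t=1.800: state=(4.892)
t=2.000: state=(5.129)
t=2.200: state=(5.320)
t=2.400: state=(5.471)
t=2.600: state=(5.588)
t=2.800: state=(5.679)
t=3.000: state=(5.748)
t=3.200: state=(5.800)
t=3.400: state=(5.839)
t=3.600: state=(5.869)
t=3.800: state=(5.891)
t=4.000: state=(5.907)
t=4.200: state=(5.920)
t=4.400: state=(5.929)
t=4.600: state=(5.936)
t=4.800: state=(5.941)
t=5.000: state=(5.944)
t=5.200: state=(5.947)
t=5.380: state=(5.949)

(x) = (5.949)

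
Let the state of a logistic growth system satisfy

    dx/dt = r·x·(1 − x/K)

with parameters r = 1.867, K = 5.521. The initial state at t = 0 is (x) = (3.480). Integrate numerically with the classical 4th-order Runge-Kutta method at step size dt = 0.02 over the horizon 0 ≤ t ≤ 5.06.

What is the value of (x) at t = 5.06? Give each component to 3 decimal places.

(x) = (5.521)

t=0.000: state=(3.480)
step 1 (dt=0.02): k1=(2.402), k2=(2.390), k3=(2.390), k4=(2.378); state += dt/6·(k1+2k2+2k3+k4)
t=0.020: state=(3.528)
t=0.040: state=(3.575)
t=0.060: state=(3.622)
continuing one RK4 step at a time; state shown every 10 steps (Δt=0.2):
t=0.200: state=(3.933)
t=0.400: state=(4.320)
t=0.600: state=(4.634)
t=0.800: state=(4.878)
t=1.000: state=(5.062)
t=1.200: state=(5.197)
t=1.400: state=(5.294)
t=1.600: state=(5.362)
t=1.800: state=(5.411)
t=2.000: state=(5.445)
t=2.200: state=(5.468)
t=2.400: state=(5.485)
t=2.600: state=(5.496)
t=2.800: state=(5.504)
t=3.000: state=(5.509)
t=3.200: state=(5.513)
t=3.400: state=(5.515)
t=3.600: state=(5.517)
t=3.800: state=(5.518)
t=4.000: state=(5.519)
t=4.200: state=(5.520)
t=4.400: state=(5.520)
t=4.600: state=(5.520)
t=4.800: state=(5.521)
t=5.000: state=(5.521)
t=5.060: state=(5.521)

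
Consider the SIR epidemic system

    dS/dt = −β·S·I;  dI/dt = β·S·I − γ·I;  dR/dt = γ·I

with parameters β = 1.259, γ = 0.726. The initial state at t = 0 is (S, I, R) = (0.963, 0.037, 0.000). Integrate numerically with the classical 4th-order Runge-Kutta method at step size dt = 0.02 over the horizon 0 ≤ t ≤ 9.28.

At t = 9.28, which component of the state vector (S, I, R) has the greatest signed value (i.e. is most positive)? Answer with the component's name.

largest component: R

t=0.000: state=(0.963, 0.037, 0.000)
step 1 (dt=0.02): k1=(-0.045, 0.018, 0.027), k2=(-0.045, 0.018, 0.027), k3=(-0.045, 0.018, 0.027), k4=(-0.045, 0.018, 0.027); state += dt/6·(k1+2k2+2k3+k4)
t=0.020: state=(0.962, 0.037, 0.001)
t=0.040: state=(0.961, 0.038, 0.001)
t=0.060: state=(0.960, 0.038, 0.002)
continuing one RK4 step at a time; state shown every 25 steps (Δt=0.5):
t=0.500: state=(0.938, 0.047, 0.015)
t=1.000: state=(0.908, 0.058, 0.034)
t=1.500: state=(0.871, 0.071, 0.058)
t=2.000: state=(0.830, 0.084, 0.086)
t=2.500: state=(0.784, 0.097, 0.119)
t=3.000: state=(0.734, 0.109, 0.156)
t=3.500: state=(0.683, 0.119, 0.198)
t=4.000: state=(0.633, 0.125, 0.242)
t=4.500: state=(0.584, 0.128, 0.288)
t=5.000: state=(0.539, 0.126, 0.334)
t=5.500: state=(0.499, 0.122, 0.380)
t=6.000: state=(0.463, 0.115, 0.423)
t=6.500: state=(0.432, 0.106, 0.463)
t=7.000: state=(0.405, 0.096, 0.499)
t=7.500: state=(0.383, 0.085, 0.532)
t=8.000: state=(0.364, 0.075, 0.561)
t=8.500: state=(0.348, 0.065, 0.586)
t=9.000: state=(0.335, 0.056, 0.609)
t=9.280: state=(0.329, 0.052, 0.619)
compare at T: S=0.329, I=0.052, R=0.619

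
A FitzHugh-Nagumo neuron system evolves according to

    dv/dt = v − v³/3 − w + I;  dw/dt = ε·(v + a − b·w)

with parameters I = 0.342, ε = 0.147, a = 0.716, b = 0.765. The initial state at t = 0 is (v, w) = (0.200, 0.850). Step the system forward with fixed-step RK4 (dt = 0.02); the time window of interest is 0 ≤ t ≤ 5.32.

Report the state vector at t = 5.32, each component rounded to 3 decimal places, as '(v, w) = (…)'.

t=0.000: state=(0.200, 0.850)
step 1 (dt=0.02): k1=(-0.311, 0.039), k2=(-0.314, 0.039), k3=(-0.314, 0.039), k4=(-0.317, 0.038); state += dt/6·(k1+2k2+2k3+k4)
t=0.020: state=(0.194, 0.851)
t=0.040: state=(0.187, 0.852)
t=0.060: state=(0.181, 0.852)
continuing one RK4 step at a time; state shown every 10 steps (Δt=0.2):
t=0.200: state=(0.131, 0.857)
t=0.400: state=(0.045, 0.861)
t=0.600: state=(-0.060, 0.863)
t=0.800: state=(-0.188, 0.861)
t=1.000: state=(-0.343, 0.855)
t=1.200: state=(-0.525, 0.844)
t=1.400: state=(-0.733, 0.828)
t=1.600: state=(-0.956, 0.806)
t=1.800: state=(-1.177, 0.777)
t=2.000: state=(-1.376, 0.744)
t=2.200: state=(-1.537, 0.706)
t=2.400: state=(-1.653, 0.664)
t=2.600: state=(-1.728, 0.621)
t=2.800: state=(-1.771, 0.577)
t=3.000: state=(-1.792, 0.533)
t=3.200: state=(-1.799, 0.490)
t=3.400: state=(-1.796, 0.448)
t=3.600: state=(-1.788, 0.406)
t=3.800: state=(-1.776, 0.366)
t=4.000: state=(-1.762, 0.328)
t=4.200: state=(-1.746, 0.290)
t=4.400: state=(-1.730, 0.254)
t=4.600: state=(-1.713, 0.219)
t=4.800: state=(-1.696, 0.186)
t=5.000: state=(-1.678, 0.153)
t=5.200: state=(-1.661, 0.122)
t=5.320: state=(-1.651, 0.104)

(v, w) = (-1.651, 0.104)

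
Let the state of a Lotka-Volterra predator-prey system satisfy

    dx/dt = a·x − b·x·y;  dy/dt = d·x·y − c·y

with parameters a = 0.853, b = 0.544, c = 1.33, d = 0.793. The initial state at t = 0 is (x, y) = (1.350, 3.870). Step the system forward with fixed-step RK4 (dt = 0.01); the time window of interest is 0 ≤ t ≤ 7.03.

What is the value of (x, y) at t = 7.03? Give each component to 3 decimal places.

(x, y) = (0.729, 2.711)

t=0.000: state=(1.350, 3.870)
step 1 (dt=0.01): k1=(-1.691, -1.004), k2=(-1.676, -1.029), k3=(-1.676, -1.028), k4=(-1.662, -1.053); state += dt/6·(k1+2k2+2k3+k4)
t=0.010: state=(1.333, 3.860)
t=0.020: state=(1.317, 3.849)
t=0.030: state=(1.301, 3.838)
continuing one RK4 step at a time; state shown every 25 steps (Δt=0.25):
t=0.250: state=(1.010, 3.498)
t=0.500: state=(0.803, 2.997)
t=0.750: state=(0.685, 2.488)
t=1.000: state=(0.624, 2.030)
t=1.250: state=(0.602, 1.643)
t=1.500: state=(0.609, 1.328)
t=1.750: state=(0.641, 1.077)
t=2.000: state=(0.695, 0.882)
t=2.250: state=(0.771, 0.731)
t=2.500: state=(0.871, 0.617)
t=2.750: state=(0.997, 0.532)
t=3.000: state=(1.153, 0.472)
t=3.250: state=(1.342, 0.433)
t=3.500: state=(1.569, 0.414)
t=3.750: state=(1.836, 0.416)
t=4.000: state=(2.144, 0.442)
t=4.250: state=(2.490, 0.502)
t=4.500: state=(2.859, 0.611)
t=4.750: state=(3.218, 0.801)
t=5.000: state=(3.501, 1.121)
t=5.250: state=(3.603, 1.632)
t=5.500: state=(3.407, 2.357)
t=5.750: state=(2.894, 3.171)
t=6.000: state=(2.224, 3.779)
t=6.250: state=(1.618, 3.957)
t=6.500: state=(1.183, 3.735)
t=6.750: state=(0.907, 3.287)
t=7.000: state=(0.743, 2.772)
t=7.030: state=(0.729, 2.711)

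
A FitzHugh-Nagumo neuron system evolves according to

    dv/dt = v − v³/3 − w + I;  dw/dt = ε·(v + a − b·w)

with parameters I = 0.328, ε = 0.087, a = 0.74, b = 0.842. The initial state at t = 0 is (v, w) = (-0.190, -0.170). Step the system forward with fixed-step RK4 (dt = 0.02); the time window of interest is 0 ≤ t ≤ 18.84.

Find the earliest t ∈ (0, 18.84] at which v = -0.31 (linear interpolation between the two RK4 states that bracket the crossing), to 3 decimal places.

t = 12.980

t=0.000: state=(-0.190, -0.170)
step 1 (dt=0.02): k1=(0.310, 0.060), k2=(0.313, 0.061), k3=(0.313, 0.061), k4=(0.315, 0.061); state += dt/6·(k1+2k2+2k3+k4)
t=0.020: state=(-0.184, -0.169)
t=0.040: state=(-0.177, -0.168)
t=0.060: state=(-0.171, -0.166)
continuing one RK4 step at a time; state shown every 50 steps (Δt=1):
t=1.000: state=(0.290, -0.094)
t=2.000: state=(1.197, 0.035)
t=3.000: state=(1.711, 0.223)
t=4.000: state=(1.720, 0.415)
t=5.000: state=(1.640, 0.588)
t=6.000: state=(1.545, 0.743)
t=7.000: state=(1.442, 0.877)
t=8.000: state=(1.329, 0.994)
t=9.000: state=(1.200, 1.092)
t=10.000: state=(1.043, 1.171)
t=11.000: state=(0.829, 1.230)
t=12.000: state=(0.472, 1.261)
t=12.980: state=(-0.310, 1.245)
next step: t=13.000: state=(-0.334, 1.244) — v has crossed -0.31
linear interpolation between t=12.980 (-0.30974) and t=13.000 (-0.33429) → t≈12.980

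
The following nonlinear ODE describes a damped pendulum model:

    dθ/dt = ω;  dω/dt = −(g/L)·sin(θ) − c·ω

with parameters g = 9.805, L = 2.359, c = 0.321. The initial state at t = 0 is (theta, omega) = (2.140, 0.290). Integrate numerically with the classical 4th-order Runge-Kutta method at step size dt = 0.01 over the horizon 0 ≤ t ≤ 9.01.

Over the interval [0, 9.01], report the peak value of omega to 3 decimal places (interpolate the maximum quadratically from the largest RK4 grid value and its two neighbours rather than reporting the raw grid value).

t=0.000: state=(2.140, 0.290)
step 1 (dt=0.01): k1=(0.290, -3.594), k2=(0.272, -3.585), k3=(0.272, -3.585), k4=(0.254, -3.577); state += dt/6·(k1+2k2+2k3+k4)
t=0.010: state=(2.143, 0.254)
t=0.020: state=(2.145, 0.218)
t=0.030: state=(2.147, 0.183)
continuing one RK4 step at a time; state shown every 50 steps (Δt=0.5):
t=0.500: state=(1.853, -1.437)
t=1.000: state=(0.712, -2.989)
t=1.500: state=(-0.760, -2.424)
t=2.000: state=(-1.452, -0.308)
t=2.500: state=(-1.108, 1.603)
t=3.000: state=(-0.031, 2.379)
t=3.500: state=(0.909, 1.129)
t=4.000: state=(1.011, -0.691)
t=4.500: state=(0.332, -1.815)
t=5.000: state=(-0.519, -1.310)
t=5.500: state=(-0.815, 0.164)
t=6.000: state=(-0.412, 1.303)
t=6.500: state=(0.276, 1.213)
t=7.000: state=(0.627, 0.113)
t=7.500: state=(0.403, -0.914)
t=8.000: state=(-0.130, -1.031)
t=8.500: state=(-0.472, -0.242)
t=9.000: state=(-0.360, 0.630)
t=9.010: state=(-0.353, 0.643)
largest grid value and its neighbours: omega(2.930)=2.39912, omega(2.940)=2.39912, omega(2.950)=2.39815
parabola through these three points peaks at t≈2.935 with omega≈2.39924

max omega = 2.399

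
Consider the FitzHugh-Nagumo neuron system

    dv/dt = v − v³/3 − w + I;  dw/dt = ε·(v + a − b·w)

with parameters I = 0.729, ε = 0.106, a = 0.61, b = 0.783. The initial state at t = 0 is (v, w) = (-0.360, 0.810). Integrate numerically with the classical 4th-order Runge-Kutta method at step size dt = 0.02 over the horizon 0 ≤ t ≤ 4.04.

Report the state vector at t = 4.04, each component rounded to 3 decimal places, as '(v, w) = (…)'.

t=0.000: state=(-0.360, 0.810)
step 1 (dt=0.02): k1=(-0.425, -0.041), k2=(-0.429, -0.041), k3=(-0.429, -0.041), k4=(-0.432, -0.042); state += dt/6·(k1+2k2+2k3+k4)
t=0.020: state=(-0.369, 0.809)
t=0.040: state=(-0.377, 0.808)
t=0.060: state=(-0.386, 0.807)
continuing one RK4 step at a time; state shown every 10 steps (Δt=0.2):
t=0.200: state=(-0.452, 0.801)
t=0.400: state=(-0.557, 0.790)
t=0.600: state=(-0.676, 0.777)
t=0.800: state=(-0.804, 0.761)
t=1.000: state=(-0.939, 0.743)
t=1.200: state=(-1.073, 0.723)
t=1.400: state=(-1.198, 0.700)
t=1.600: state=(-1.309, 0.675)
t=1.800: state=(-1.400, 0.648)
t=2.000: state=(-1.471, 0.620)
t=2.200: state=(-1.522, 0.591)
t=2.400: state=(-1.556, 0.562)
t=2.600: state=(-1.576, 0.532)
t=2.800: state=(-1.586, 0.503)
t=3.000: state=(-1.589, 0.474)
t=3.200: state=(-1.586, 0.446)
t=3.400: state=(-1.579, 0.418)
t=3.600: state=(-1.569, 0.391)
t=3.800: state=(-1.556, 0.365)
t=4.000: state=(-1.543, 0.339)
t=4.040: state=(-1.540, 0.334)

(v, w) = (-1.540, 0.334)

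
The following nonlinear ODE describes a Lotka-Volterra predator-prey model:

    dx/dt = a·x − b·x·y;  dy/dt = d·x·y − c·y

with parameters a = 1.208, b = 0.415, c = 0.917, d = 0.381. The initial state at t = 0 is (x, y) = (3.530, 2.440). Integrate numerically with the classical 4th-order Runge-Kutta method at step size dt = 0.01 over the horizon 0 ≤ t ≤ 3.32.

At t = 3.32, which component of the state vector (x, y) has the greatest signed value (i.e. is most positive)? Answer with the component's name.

t=0.000: state=(3.530, 2.440)
step 1 (dt=0.01): k1=(0.690, 1.044), k2=(0.683, 1.050), k3=(0.683, 1.050), k4=(0.676, 1.055); state += dt/6·(k1+2k2+2k3+k4)
t=0.010: state=(3.537, 2.450)
t=0.020: state=(3.544, 2.461)
t=0.030: state=(3.550, 2.472)
continuing one RK4 step at a time; state shown every 20 steps (Δt=0.2):
t=0.200: state=(3.637, 2.670)
t=0.400: state=(3.670, 2.938)
t=0.600: state=(3.618, 3.230)
t=0.800: state=(3.481, 3.525)
t=1.000: state=(3.269, 3.797)
t=1.200: state=(3.009, 4.016)
t=1.400: state=(2.727, 4.160)
t=1.600: state=(2.451, 4.217)
t=1.800: state=(2.201, 4.191)
t=2.000: state=(1.986, 4.091)
t=2.200: state=(1.812, 3.934)
t=2.400: state=(1.678, 3.740)
t=2.600: state=(1.580, 3.524)
t=2.800: state=(1.516, 3.300)
t=3.000: state=(1.481, 3.079)
t=3.200: state=(1.474, 2.868)
t=3.320: state=(1.481, 2.748)
compare at T: x=1.481, y=2.748

largest component: y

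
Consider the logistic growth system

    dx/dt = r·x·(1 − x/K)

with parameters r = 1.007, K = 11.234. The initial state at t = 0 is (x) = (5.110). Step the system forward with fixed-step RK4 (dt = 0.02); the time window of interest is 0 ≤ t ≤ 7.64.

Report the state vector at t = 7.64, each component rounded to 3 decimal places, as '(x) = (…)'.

t=0.000: state=(5.110)
step 1 (dt=0.02): k1=(2.805), k2=(2.808), k3=(2.808), k4=(2.810); state += dt/6·(k1+2k2+2k3+k4)
t=0.020: state=(5.166)
t=0.040: state=(5.222)
t=0.060: state=(5.279)
continuing one RK4 step at a time; state shown every 25 steps (Δt=0.5):
t=0.500: state=(6.515)
t=1.000: state=(7.813)
t=1.500: state=(8.883)
t=2.000: state=(9.685)
t=2.500: state=(10.244)
t=3.000: state=(10.614)
t=3.500: state=(10.851)
t=4.000: state=(10.999)
t=4.500: state=(11.091)
t=5.000: state=(11.147)
t=5.500: state=(11.181)
t=6.000: state=(11.202)
t=6.500: state=(11.215)
t=7.000: state=(11.222)
t=7.500: state=(11.227)
t=7.640: state=(11.228)

(x) = (11.228)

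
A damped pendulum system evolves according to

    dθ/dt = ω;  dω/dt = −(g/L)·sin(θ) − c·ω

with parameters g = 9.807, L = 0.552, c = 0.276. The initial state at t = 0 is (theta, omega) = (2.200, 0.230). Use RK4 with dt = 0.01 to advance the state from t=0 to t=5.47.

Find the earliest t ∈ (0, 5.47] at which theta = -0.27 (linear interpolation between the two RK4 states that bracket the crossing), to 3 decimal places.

t = 0.601

t=0.000: state=(2.200, 0.230)
step 1 (dt=0.01): k1=(0.230, -14.427), k2=(0.158, -14.396), k3=(0.158, -14.399), k4=(0.086, -14.371); state += dt/6·(k1+2k2+2k3+k4)
t=0.010: state=(2.202, 0.086)
t=0.020: state=(2.202, -0.057)
t=0.030: state=(2.200, -0.201)
continuing one RK4 step at a time; state shown every 20 steps (Δt=0.2):
t=0.200: state=(1.956, -2.712)
t=0.400: state=(1.090, -5.915)
t=0.600: state=(-0.264, -6.912)
next step: t=0.610: state=(-0.333, -6.841) — theta has crossed -0.27
linear interpolation between t=0.600 (-0.26425) and t=0.610 (-0.33302) → t≈0.601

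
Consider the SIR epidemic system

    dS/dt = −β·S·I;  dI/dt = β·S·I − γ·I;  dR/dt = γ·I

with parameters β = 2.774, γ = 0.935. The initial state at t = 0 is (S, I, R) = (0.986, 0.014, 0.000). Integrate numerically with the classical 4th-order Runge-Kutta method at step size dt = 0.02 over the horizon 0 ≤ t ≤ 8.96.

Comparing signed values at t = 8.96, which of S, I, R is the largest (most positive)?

t=0.000: state=(0.986, 0.014, 0.000)
step 1 (dt=0.02): k1=(-0.038, 0.025, 0.013), k2=(-0.039, 0.026, 0.013), k3=(-0.039, 0.026, 0.013), k4=(-0.040, 0.026, 0.014); state += dt/6·(k1+2k2+2k3+k4)
t=0.020: state=(0.985, 0.015, 0.000)
t=0.040: state=(0.984, 0.015, 0.001)
t=0.060: state=(0.984, 0.016, 0.001)
continuing one RK4 step at a time; state shown every 25 steps (Δt=0.5):
t=0.500: state=(0.956, 0.034, 0.011)
t=1.000: state=(0.888, 0.077, 0.035)
t=1.500: state=(0.761, 0.152, 0.087)
t=2.000: state=(0.579, 0.242, 0.180)
t=2.500: state=(0.396, 0.297, 0.308)
t=3.000: state=(0.262, 0.291, 0.447)
t=3.500: state=(0.180, 0.247, 0.574)
t=4.000: state=(0.133, 0.191, 0.676)
t=4.500: state=(0.105, 0.141, 0.753)
t=5.000: state=(0.089, 0.101, 0.810)
t=5.500: state=(0.079, 0.071, 0.850)
t=6.000: state=(0.073, 0.050, 0.877)
t=6.500: state=(0.069, 0.034, 0.897)
t=7.000: state=(0.066, 0.024, 0.910)
t=7.500: state=(0.064, 0.016, 0.919)
t=8.000: state=(0.063, 0.011, 0.926)
t=8.500: state=(0.062, 0.008, 0.930)
t=8.960: state=(0.062, 0.005, 0.933)
compare at T: S=0.062, I=0.005, R=0.933

largest component: R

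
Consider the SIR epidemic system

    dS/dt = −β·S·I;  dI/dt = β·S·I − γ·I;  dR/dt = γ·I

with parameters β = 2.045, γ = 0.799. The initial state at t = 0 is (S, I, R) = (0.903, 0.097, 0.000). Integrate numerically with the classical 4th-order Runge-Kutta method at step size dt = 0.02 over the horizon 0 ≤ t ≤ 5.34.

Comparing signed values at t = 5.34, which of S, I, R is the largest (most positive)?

t=0.000: state=(0.903, 0.097, 0.000)
step 1 (dt=0.02): k1=(-0.179, 0.102, 0.078), k2=(-0.181, 0.102, 0.078), k3=(-0.181, 0.102, 0.078), k4=(-0.182, 0.103, 0.079); state += dt/6·(k1+2k2+2k3+k4)
t=0.020: state=(0.899, 0.099, 0.002)
t=0.040: state=(0.896, 0.101, 0.003)
t=0.060: state=(0.892, 0.103, 0.005)
continuing one RK4 step at a time; state shown every 10 steps (Δt=0.2):
t=0.200: state=(0.864, 0.119, 0.017)
t=0.400: state=(0.819, 0.143, 0.038)
t=0.600: state=(0.769, 0.168, 0.063)
t=0.800: state=(0.714, 0.194, 0.092)
t=1.000: state=(0.656, 0.219, 0.125)
t=1.200: state=(0.597, 0.241, 0.162)
t=1.400: state=(0.539, 0.260, 0.202)
t=1.600: state=(0.483, 0.273, 0.244)
t=1.800: state=(0.431, 0.280, 0.289)
t=2.000: state=(0.384, 0.282, 0.334)
t=2.200: state=(0.343, 0.279, 0.379)
t=2.400: state=(0.306, 0.271, 0.423)
t=2.600: state=(0.275, 0.260, 0.465)
t=2.800: state=(0.248, 0.247, 0.506)
t=3.000: state=(0.224, 0.232, 0.544)
t=3.200: state=(0.205, 0.216, 0.580)
t=3.400: state=(0.188, 0.199, 0.613)
t=3.600: state=(0.174, 0.183, 0.643)
t=3.800: state=(0.162, 0.167, 0.671)
t=4.000: state=(0.152, 0.152, 0.697)
t=4.200: state=(0.143, 0.137, 0.720)
t=4.400: state=(0.136, 0.124, 0.740)
t=4.600: state=(0.129, 0.111, 0.759)
t=4.800: state=(0.124, 0.100, 0.776)
t=5.000: state=(0.119, 0.090, 0.791)
t=5.200: state=(0.115, 0.080, 0.805)
t=5.340: state=(0.113, 0.074, 0.813)
compare at T: S=0.113, I=0.074, R=0.813

largest component: R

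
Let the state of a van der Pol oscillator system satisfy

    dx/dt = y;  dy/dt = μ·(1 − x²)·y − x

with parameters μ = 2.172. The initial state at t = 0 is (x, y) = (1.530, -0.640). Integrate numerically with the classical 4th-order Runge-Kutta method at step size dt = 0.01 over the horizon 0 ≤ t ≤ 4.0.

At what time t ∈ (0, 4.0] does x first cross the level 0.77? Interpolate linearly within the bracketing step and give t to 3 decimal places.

t = 0.985

t=0.000: state=(1.530, -0.640)
step 1 (dt=0.01): k1=(-0.640, 0.334), k2=(-0.638, 0.319), k3=(-0.638, 0.319), k4=(-0.637, 0.304); state += dt/6·(k1+2k2+2k3+k4)
t=0.010: state=(1.524, -0.637)
t=0.020: state=(1.517, -0.634)
t=0.030: state=(1.511, -0.631)
continuing one RK4 step at a time; state shown every 20 steps (Δt=0.2):
t=0.200: state=(1.405, -0.621)
t=0.400: state=(1.277, -0.667)
t=0.600: state=(1.135, -0.767)
t=0.800: state=(0.966, -0.939)
t=0.980: state=(0.776, -1.195)
next step: t=0.990: state=(0.764, -1.213) — x has crossed 0.77
linear interpolation between t=0.980 (0.77587) and t=0.990 (0.76384) → t≈0.985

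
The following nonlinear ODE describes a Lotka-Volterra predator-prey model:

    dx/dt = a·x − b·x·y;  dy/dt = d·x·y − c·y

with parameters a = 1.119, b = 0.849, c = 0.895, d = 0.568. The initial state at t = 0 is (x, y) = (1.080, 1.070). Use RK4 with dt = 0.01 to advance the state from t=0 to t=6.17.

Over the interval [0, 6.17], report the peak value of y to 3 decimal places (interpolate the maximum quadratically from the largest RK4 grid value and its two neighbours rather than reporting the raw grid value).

t=0.000: state=(1.080, 1.070)
step 1 (dt=0.01): k1=(0.227, -0.301), k2=(0.229, -0.300), k3=(0.229, -0.300), k4=(0.231, -0.299); state += dt/6·(k1+2k2+2k3+k4)
t=0.010: state=(1.082, 1.067)
t=0.020: state=(1.085, 1.064)
t=0.030: state=(1.087, 1.061)
continuing one RK4 step at a time; state shown every 20 steps (Δt=0.2):
t=0.200: state=(1.132, 1.014)
t=0.400: state=(1.197, 0.968)
t=0.600: state=(1.274, 0.931)
t=0.800: state=(1.364, 0.904)
t=1.000: state=(1.466, 0.888)
t=1.200: state=(1.578, 0.882)
t=1.400: state=(1.698, 0.888)
t=1.600: state=(1.824, 0.907)
t=1.800: state=(1.951, 0.940)
t=2.000: state=(2.072, 0.988)
t=2.200: state=(2.180, 1.052)
t=2.400: state=(2.266, 1.132)
t=2.600: state=(2.320, 1.229)
t=2.800: state=(2.334, 1.339)
t=3.000: state=(2.303, 1.458)
t=3.200: state=(2.226, 1.577)
t=3.400: state=(2.110, 1.687)
t=3.600: state=(1.966, 1.778)
t=3.800: state=(1.807, 1.842)
t=4.000: state=(1.648, 1.874)
t=4.200: state=(1.499, 1.874)
t=4.400: state=(1.367, 1.843)
t=4.600: state=(1.256, 1.788)
t=4.800: state=(1.166, 1.715)
t=5.000: state=(1.098, 1.631)
t=5.200: state=(1.049, 1.540)
t=5.400: state=(1.018, 1.448)
t=5.600: state=(1.004, 1.358)
t=5.800: state=(1.004, 1.272)
t=6.000: state=(1.019, 1.193)
t=6.170: state=(1.042, 1.132)
largest grid value and its neighbours: y(4.080)=1.87799, y(4.090)=1.87806, y(4.100)=1.87806
parabola through these three points peaks at t≈4.095 with y≈1.87807

max y = 1.878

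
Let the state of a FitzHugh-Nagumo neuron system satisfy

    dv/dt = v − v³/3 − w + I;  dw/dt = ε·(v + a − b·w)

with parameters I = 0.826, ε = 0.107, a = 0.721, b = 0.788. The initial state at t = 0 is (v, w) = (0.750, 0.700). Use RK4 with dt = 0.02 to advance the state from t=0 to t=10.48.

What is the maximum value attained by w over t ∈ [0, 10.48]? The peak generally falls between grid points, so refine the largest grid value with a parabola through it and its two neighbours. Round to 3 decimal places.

t=0.000: state=(0.750, 0.700)
step 1 (dt=0.02): k1=(0.735, 0.098), k2=(0.738, 0.099), k3=(0.738, 0.099), k4=(0.740, 0.100); state += dt/6·(k1+2k2+2k3+k4)
t=0.020: state=(0.765, 0.702)
t=0.040: state=(0.780, 0.704)
t=0.060: state=(0.794, 0.706)
continuing one RK4 step at a time; state shown every 25 steps (Δt=0.5):
t=0.500: state=(1.125, 0.758)
t=1.000: state=(1.425, 0.832)
t=1.500: state=(1.579, 0.915)
t=2.000: state=(1.624, 0.999)
t=2.500: state=(1.616, 1.081)
t=3.000: state=(1.585, 1.158)
t=3.500: state=(1.544, 1.230)
t=4.000: state=(1.499, 1.296)
t=4.500: state=(1.451, 1.358)
t=5.000: state=(1.400, 1.414)
t=5.500: state=(1.348, 1.466)
t=6.000: state=(1.292, 1.512)
t=6.500: state=(1.234, 1.554)
t=7.000: state=(1.172, 1.590)
t=7.500: state=(1.105, 1.622)
t=8.000: state=(1.031, 1.649)
t=8.500: state=(0.947, 1.670)
t=9.000: state=(0.848, 1.686)
t=9.500: state=(0.728, 1.696)
t=10.000: state=(0.572, 1.698)
t=10.480: state=(0.364, 1.691)
largest grid value and its neighbours: w(9.840)=1.69802, w(9.860)=1.69804, w(9.880)=1.69804
parabola through these three points peaks at t≈9.869 with w≈1.69804

max w = 1.698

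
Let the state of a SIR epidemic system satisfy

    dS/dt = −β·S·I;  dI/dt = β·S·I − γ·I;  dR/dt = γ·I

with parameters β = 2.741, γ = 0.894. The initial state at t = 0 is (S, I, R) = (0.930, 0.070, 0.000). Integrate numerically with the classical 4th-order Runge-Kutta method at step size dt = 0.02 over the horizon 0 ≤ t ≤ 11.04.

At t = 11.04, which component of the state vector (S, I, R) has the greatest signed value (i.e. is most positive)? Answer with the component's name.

t=0.000: state=(0.930, 0.070, 0.000)
step 1 (dt=0.02): k1=(-0.178, 0.116, 0.063), k2=(-0.181, 0.117, 0.064), k3=(-0.181, 0.117, 0.064), k4=(-0.184, 0.119, 0.065); state += dt/6·(k1+2k2+2k3+k4)
t=0.020: state=(0.926, 0.072, 0.001)
t=0.040: state=(0.923, 0.075, 0.003)
t=0.060: state=(0.919, 0.077, 0.004)
continuing one RK4 step at a time; state shown every 25 steps (Δt=0.5):
t=0.500: state=(0.805, 0.148, 0.047)
t=1.000: state=(0.612, 0.252, 0.137)
t=1.500: state=(0.410, 0.323, 0.267)
t=2.000: state=(0.261, 0.325, 0.414)
t=2.500: state=(0.172, 0.278, 0.550)
t=3.000: state=(0.123, 0.217, 0.661)
t=3.500: state=(0.095, 0.161, 0.745)
t=4.000: state=(0.079, 0.116, 0.806)
t=4.500: state=(0.069, 0.082, 0.850)
t=5.000: state=(0.063, 0.057, 0.880)
t=5.500: state=(0.059, 0.040, 0.902)
t=6.000: state=(0.056, 0.027, 0.917)
t=6.500: state=(0.054, 0.019, 0.927)
t=7.000: state=(0.053, 0.013, 0.934)
t=7.500: state=(0.052, 0.009, 0.939)
t=8.000: state=(0.052, 0.006, 0.942)
t=8.500: state=(0.051, 0.004, 0.944)
t=9.000: state=(0.051, 0.003, 0.946)
t=9.500: state=(0.051, 0.002, 0.947)
t=10.000: state=(0.051, 0.001, 0.948)
t=10.500: state=(0.051, 0.001, 0.948)
t=11.000: state=(0.051, 0.001, 0.949)
t=11.040: state=(0.051, 0.001, 0.949)
compare at T: S=0.051, I=0.001, R=0.949

largest component: R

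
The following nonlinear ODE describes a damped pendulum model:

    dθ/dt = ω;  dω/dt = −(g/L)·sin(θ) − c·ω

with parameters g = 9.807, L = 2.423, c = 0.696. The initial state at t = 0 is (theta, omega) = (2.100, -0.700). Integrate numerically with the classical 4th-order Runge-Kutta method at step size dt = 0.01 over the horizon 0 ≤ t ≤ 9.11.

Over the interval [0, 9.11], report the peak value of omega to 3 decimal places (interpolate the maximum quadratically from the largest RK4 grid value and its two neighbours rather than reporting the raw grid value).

t=0.000: state=(2.100, -0.700)
step 1 (dt=0.01): k1=(-0.700, -3.007), k2=(-0.715, -3.003), k3=(-0.715, -3.003), k4=(-0.730, -3.000); state += dt/6·(k1+2k2+2k3+k4)
t=0.010: state=(2.093, -0.730)
t=0.020: state=(2.085, -0.760)
t=0.030: state=(2.078, -0.790)
continuing one RK4 step at a time; state shown every 50 steps (Δt=0.5):
t=0.500: state=(1.384, -2.129)
t=1.000: state=(0.127, -2.577)
t=1.500: state=(-0.846, -1.102)
t=2.000: state=(-0.943, 0.630)
t=2.500: state=(-0.361, 1.492)
t=3.000: state=(0.318, 1.021)
t=3.500: state=(0.555, -0.081)
t=4.000: state=(0.304, -0.802)
t=4.500: state=(-0.106, -0.706)
t=5.000: state=(-0.313, -0.090)
t=5.500: state=(-0.217, 0.414)
t=6.000: state=(0.020, 0.450)
t=6.500: state=(0.172, 0.123)
t=7.000: state=(0.144, -0.203)
t=7.500: state=(0.012, -0.276)
t=8.000: state=(-0.091, -0.111)
t=8.500: state=(-0.092, 0.093)
t=9.000: state=(-0.021, 0.164)
t=9.110: state=(-0.003, 0.157)
largest grid value and its neighbours: omega(2.560)=1.50469, omega(2.570)=1.50474, omega(2.580)=1.50421
parabola through these three points peaks at t≈2.566 with omega≈1.50479

max omega = 1.505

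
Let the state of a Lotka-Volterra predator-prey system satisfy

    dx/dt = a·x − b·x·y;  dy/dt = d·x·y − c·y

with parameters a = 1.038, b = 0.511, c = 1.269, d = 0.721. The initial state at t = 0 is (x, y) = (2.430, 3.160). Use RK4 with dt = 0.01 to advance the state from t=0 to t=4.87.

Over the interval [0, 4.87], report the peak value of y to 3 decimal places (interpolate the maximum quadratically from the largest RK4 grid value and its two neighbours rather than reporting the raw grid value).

t=0.000: state=(2.430, 3.160)
step 1 (dt=0.01): k1=(-1.402, 1.526), k2=(-1.407, 1.514), k3=(-1.407, 1.514), k4=(-1.412, 1.501); state += dt/6·(k1+2k2+2k3+k4)
t=0.010: state=(2.416, 3.175)
t=0.020: state=(2.402, 3.190)
t=0.030: state=(2.387, 3.205)
continuing one RK4 step at a time; state shown every 20 steps (Δt=0.2):
t=0.200: state=(2.136, 3.408)
t=0.400: state=(1.842, 3.522)
t=0.600: state=(1.582, 3.496)
t=0.800: state=(1.371, 3.354)
t=1.000: state=(1.211, 3.133)
t=1.200: state=(1.096, 2.869)
t=1.400: state=(1.021, 2.592)
t=1.600: state=(0.977, 2.322)
t=1.800: state=(0.961, 2.071)
t=2.000: state=(0.969, 1.846)
t=2.200: state=(0.997, 1.650)
t=2.400: state=(1.046, 1.483)
t=2.600: state=(1.115, 1.344)
t=2.800: state=(1.203, 1.232)
t=3.000: state=(1.311, 1.146)
t=3.200: state=(1.440, 1.084)
t=3.400: state=(1.590, 1.046)
t=3.600: state=(1.760, 1.033)
t=3.800: state=(1.948, 1.047)
t=4.000: state=(2.150, 1.091)
t=4.200: state=(2.358, 1.172)
t=4.400: state=(2.559, 1.296)
t=4.600: state=(2.735, 1.474)
t=4.800: state=(2.862, 1.714)
t=4.870: state=(2.890, 1.813)
largest grid value and its neighbours: y(0.450)=3.52791, y(0.460)=3.52808, y(0.470)=3.52790
parabola through these three points peaks at t≈0.460 with y≈3.52808

max y = 3.528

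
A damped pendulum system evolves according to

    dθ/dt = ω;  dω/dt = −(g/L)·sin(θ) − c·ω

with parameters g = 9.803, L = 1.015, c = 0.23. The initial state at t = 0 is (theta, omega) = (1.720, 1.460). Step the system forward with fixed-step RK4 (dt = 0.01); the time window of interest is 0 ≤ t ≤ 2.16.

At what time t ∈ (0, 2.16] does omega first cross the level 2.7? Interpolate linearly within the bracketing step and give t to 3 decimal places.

t=0.000: state=(1.720, 1.460)
step 1 (dt=0.01): k1=(1.460, -9.887), k2=(1.411, -9.865), k3=(1.411, -9.865), k4=(1.361, -9.843); state += dt/6·(k1+2k2+2k3+k4)
t=0.010: state=(1.734, 1.361)
t=0.020: state=(1.747, 1.263)
t=0.030: state=(1.759, 1.165)
continuing one RK4 step at a time; state shown every 10 steps (Δt=0.1):
t=0.100: state=(1.817, 0.493)
t=0.200: state=(1.820, -0.442)
t=0.300: state=(1.729, -1.366)
t=0.400: state=(1.547, -2.285)
t=0.500: state=(1.273, -3.174)
t=0.600: state=(0.916, -3.948)
t=0.700: state=(0.492, -4.474)
t=0.800: state=(0.034, -4.618)
t=0.900: state=(-0.417, -4.330)
t=1.000: state=(-0.820, -3.676)
t=1.100: state=(-1.145, -2.798)
t=1.200: state=(-1.377, -1.824)
t=1.300: state=(-1.510, -0.836)
t=1.400: state=(-1.544, 0.138)
t=1.500: state=(-1.483, 1.088)
t=1.600: state=(-1.328, 2.005)
t=1.680: state=(-1.140, 2.691)
next step: t=1.690: state=(-1.112, 2.772) — omega has crossed 2.7
linear interpolation between t=1.680 (2.69102) and t=1.690 (2.77192) → t≈1.681

t = 1.681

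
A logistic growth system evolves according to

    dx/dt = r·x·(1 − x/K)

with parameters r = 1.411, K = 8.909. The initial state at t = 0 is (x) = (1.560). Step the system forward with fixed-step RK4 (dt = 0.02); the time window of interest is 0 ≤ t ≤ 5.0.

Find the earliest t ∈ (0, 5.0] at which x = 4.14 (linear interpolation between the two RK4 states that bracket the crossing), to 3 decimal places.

t = 0.998

t=0.000: state=(1.560)
step 1 (dt=0.02): k1=(1.816), k2=(1.832), k3=(1.832), k4=(1.849); state += dt/6·(k1+2k2+2k3+k4)
t=0.020: state=(1.597)
t=0.040: state=(1.634)
t=0.060: state=(1.672)
continuing one RK4 step at a time; state shown every 10 steps (Δt=0.2):
t=0.200: state=(1.957)
t=0.400: state=(2.422)
t=0.600: state=(2.950)
t=0.800: state=(3.530)
t=0.980: state=(4.083)
next step: t=1.000: state=(4.146) — x has crossed 4.14
linear interpolation between t=0.980 (4.08319) and t=1.000 (4.14568) → t≈0.998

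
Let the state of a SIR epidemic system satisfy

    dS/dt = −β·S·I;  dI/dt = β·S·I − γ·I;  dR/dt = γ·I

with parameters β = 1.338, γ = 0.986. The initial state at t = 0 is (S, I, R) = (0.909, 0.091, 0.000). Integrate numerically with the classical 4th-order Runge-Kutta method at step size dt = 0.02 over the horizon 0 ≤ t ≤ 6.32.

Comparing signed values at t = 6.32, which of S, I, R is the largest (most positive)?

t=0.000: state=(0.909, 0.091, 0.000)
step 1 (dt=0.02): k1=(-0.111, 0.021, 0.090), k2=(-0.111, 0.021, 0.090), k3=(-0.111, 0.021, 0.090), k4=(-0.111, 0.021, 0.090); state += dt/6·(k1+2k2+2k3+k4)
t=0.020: state=(0.907, 0.091, 0.002)
t=0.040: state=(0.905, 0.092, 0.004)
t=0.060: state=(0.902, 0.092, 0.005)
continuing one RK4 step at a time; state shown every 25 steps (Δt=0.5):
t=0.500: state=(0.853, 0.100, 0.047)
t=1.000: state=(0.796, 0.106, 0.098)
t=1.500: state=(0.740, 0.108, 0.151)
t=2.000: state=(0.689, 0.107, 0.205)
t=2.500: state=(0.642, 0.102, 0.256)
t=3.000: state=(0.601, 0.094, 0.304)
t=3.500: state=(0.566, 0.085, 0.349)
t=4.000: state=(0.537, 0.075, 0.388)
t=4.500: state=(0.512, 0.065, 0.423)
t=5.000: state=(0.492, 0.056, 0.452)
t=5.500: state=(0.475, 0.047, 0.478)
t=6.000: state=(0.462, 0.039, 0.499)
t=6.320: state=(0.455, 0.035, 0.511)
compare at T: S=0.455, I=0.035, R=0.511

largest component: R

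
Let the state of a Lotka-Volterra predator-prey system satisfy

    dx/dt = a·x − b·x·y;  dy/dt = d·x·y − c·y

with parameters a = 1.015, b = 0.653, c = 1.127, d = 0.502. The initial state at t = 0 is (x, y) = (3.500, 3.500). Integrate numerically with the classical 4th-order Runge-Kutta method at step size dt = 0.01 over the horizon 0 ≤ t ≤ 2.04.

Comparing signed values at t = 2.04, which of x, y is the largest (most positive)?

largest component: y

t=0.000: state=(3.500, 3.500)
step 1 (dt=0.01): k1=(-4.447, 2.205), k2=(-4.444, 2.173), k3=(-4.443, 2.173), k4=(-4.439, 2.140); state += dt/6·(k1+2k2+2k3+k4)
t=0.010: state=(3.456, 3.522)
t=0.020: state=(3.411, 3.543)
t=0.030: state=(3.367, 3.563)
continuing one RK4 step at a time; state shown every 10 steps (Δt=0.1):
t=0.100: state=(3.063, 3.687)
t=0.200: state=(2.653, 3.801)
t=0.300: state=(2.287, 3.844)
t=0.400: state=(1.971, 3.821)
t=0.500: state=(1.703, 3.742)
t=0.600: state=(1.482, 3.621)
t=0.700: state=(1.301, 3.469)
t=0.800: state=(1.155, 3.296)
t=0.900: state=(1.037, 3.111)
t=1.000: state=(0.943, 2.920)
t=1.100: state=(0.867, 2.730)
t=1.200: state=(0.808, 2.544)
t=1.300: state=(0.762, 2.364)
t=1.400: state=(0.727, 2.192)
t=1.500: state=(0.701, 2.030)
t=1.600: state=(0.683, 1.878)
t=1.700: state=(0.672, 1.736)
t=1.800: state=(0.667, 1.604)
t=1.900: state=(0.668, 1.481)
t=2.000: state=(0.673, 1.369)
t=2.040: state=(0.677, 1.326)
compare at T: x=0.677, y=1.326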